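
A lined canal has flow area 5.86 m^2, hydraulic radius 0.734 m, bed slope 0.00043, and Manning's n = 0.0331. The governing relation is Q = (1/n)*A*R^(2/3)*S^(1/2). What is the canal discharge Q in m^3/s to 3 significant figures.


Q = (1/0.0331) * 5.86 * 0.734^(2/3) * 0.00043^(1/2) = 2.99 m^3/s
Therefore the canal discharge Q = 2.99 m^3/s.


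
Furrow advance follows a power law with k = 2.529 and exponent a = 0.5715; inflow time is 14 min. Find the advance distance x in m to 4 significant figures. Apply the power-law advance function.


Approach: apply the power-law advance function, x = k*t^a.
x = 2.529 * 14^0.5715 = 11.43 m
Therefore the advance distance x = 11.43 m.


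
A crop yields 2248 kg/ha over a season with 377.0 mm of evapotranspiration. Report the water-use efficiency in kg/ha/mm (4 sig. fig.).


Approach: apply the water-use efficiency ratio, WUE = yield/ET.
WUE = 2248 / 377.0 = 5.963 kg/ha/mm
Therefore the water-use efficiency = 5.963 kg/ha/mm.


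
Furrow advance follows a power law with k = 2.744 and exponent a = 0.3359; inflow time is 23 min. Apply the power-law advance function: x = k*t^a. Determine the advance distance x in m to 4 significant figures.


x = 2.744 * 23^0.3359 = 7.867 m
Therefore the advance distance x = 7.867 m.


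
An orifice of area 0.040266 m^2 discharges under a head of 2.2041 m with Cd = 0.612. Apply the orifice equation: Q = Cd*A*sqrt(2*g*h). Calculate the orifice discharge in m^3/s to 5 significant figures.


Q = 0.612 * 0.040266 * sqrt(2*9.81*2.2041) = 0.16205 m^3/s
Therefore the orifice discharge = 0.16205 m^3/s.


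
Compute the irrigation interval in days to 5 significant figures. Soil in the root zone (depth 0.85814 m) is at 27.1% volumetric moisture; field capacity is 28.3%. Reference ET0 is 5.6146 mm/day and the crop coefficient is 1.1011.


Approach: apply soil-water budget scheduling, SMD = (FC-theta)/100*depth*1000; ETc = ET0*Kc; interval = SMD/ETc.
Step 1 — soil moisture deficit:
  SMD = (28.3 - 27.1)/100 * 0.85814 * 1000 = 10.29768 mm
Step 2 — daily crop ET (ETc = ET0*Kc):
  ETc = 5.6146 * 1.1011 = 6.182236 mm/day
Step 3 — irrigation interval (SMD/ETc):
  interval = 10.29768 / 6.182236 = 1.6657 days
Therefore the irrigation interval = 1.6657 days.


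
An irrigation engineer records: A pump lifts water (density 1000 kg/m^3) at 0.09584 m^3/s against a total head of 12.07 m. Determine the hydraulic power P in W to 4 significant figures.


Approach: apply the hydraulic power relation, P = rho*g*Q*H.
P = 1000 * 9.81 * 0.09584 * 12.07 = 11350 W
Therefore the hydraulic power P = 11350 W.


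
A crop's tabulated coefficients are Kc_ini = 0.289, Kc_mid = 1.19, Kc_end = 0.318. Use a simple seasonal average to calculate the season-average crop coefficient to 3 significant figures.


Approach: apply a simple seasonal average, Kc_avg = (Kc_ini + Kc_mid + Kc_end)/3.
Kc_avg = (0.289 + 1.19 + 0.318)/3 = 0.599
Therefore the season-average crop coefficient = 0.599.


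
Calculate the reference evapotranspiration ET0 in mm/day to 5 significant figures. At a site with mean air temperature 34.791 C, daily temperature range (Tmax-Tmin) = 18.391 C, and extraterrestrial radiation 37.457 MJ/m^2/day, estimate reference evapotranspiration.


Approach: apply the Hargreaves-Samani method, ET0 = 0.0023*(Tmean+17.8)*sqrt(Tmax-Tmin)*0.408*Ra.
ET0 = 0.0023*(34.791+17.8)*sqrt(18.391)*0.408*37.457 = 7.9275 mm/day
Therefore the reference evapotranspiration ET0 = 7.9275 mm/day.


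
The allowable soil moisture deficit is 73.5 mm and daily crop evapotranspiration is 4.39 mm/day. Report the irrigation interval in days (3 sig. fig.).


Approach: apply the irrigation interval relation, interval = SMD / ETc.
interval = 73.5 / 4.39 = 16.7 days
Therefore the irrigation interval = 16.7 days.


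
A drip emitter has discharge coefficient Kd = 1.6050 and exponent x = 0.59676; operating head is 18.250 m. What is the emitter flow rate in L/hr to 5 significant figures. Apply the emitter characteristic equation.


Approach: apply the emitter characteristic equation, q = Kd * h^x.
q = 1.6050 * 18.250^0.59676 = 9.0813 L/hr
Therefore the emitter flow rate = 9.0813 L/hr.


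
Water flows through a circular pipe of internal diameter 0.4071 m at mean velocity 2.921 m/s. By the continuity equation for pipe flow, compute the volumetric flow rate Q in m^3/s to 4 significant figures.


Approach: apply the continuity equation for pipe flow, Q = A * v with A = pi*(D/2)^2.
A = pi*(0.4071/2)^2 = 0.130164 m^2
Q = 0.130164 * 2.921 = 0.3802 m^3/s
Therefore the volumetric flow rate Q = 0.3802 m^3/s.


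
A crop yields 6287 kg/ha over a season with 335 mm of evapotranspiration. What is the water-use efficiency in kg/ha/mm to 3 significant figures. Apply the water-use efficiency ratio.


Approach: apply the water-use efficiency ratio, WUE = yield/ET.
WUE = 6287 / 335 = 18.8 kg/ha/mm
Therefore the water-use efficiency = 18.8 kg/ha/mm.


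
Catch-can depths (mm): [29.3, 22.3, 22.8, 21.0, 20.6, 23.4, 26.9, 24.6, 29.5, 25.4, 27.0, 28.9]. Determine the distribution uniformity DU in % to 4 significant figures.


Approach: apply the low-quarter distribution uniformity, DU = (mean of lowest quarter of readings / overall mean)*100.
sorted lowest 3 of 12: [20.6, 21.0, 22.3] -> mean = 21.3000 mm
overall mean = 25.1417 mm
DU = (21.3000/25.1417)*100 = 84.72 %
Therefore the distribution uniformity DU = 84.72 %.


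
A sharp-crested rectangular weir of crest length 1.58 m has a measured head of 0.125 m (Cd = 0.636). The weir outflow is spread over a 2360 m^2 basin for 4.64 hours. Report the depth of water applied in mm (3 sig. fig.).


Approach: apply the rectangular weir equation with a volume-to-depth conversion, Q = (2/3)*Cd*L*sqrt(2g)*H^1.5; d = Q*t/A * 1000.
Step 1 — weir discharge:
  Q = (2/3)*0.636*1.58*sqrt(2*9.81)*0.125^1.5 = 0.13114 m^3/s
Step 2 — volume: V = 0.13114 * 4.64*3600 = 2190.6 m^3
Step 3 — depth: d = V/A * 1000 = 2190.6/2360 * 1000 = 928 mm
Therefore the depth of water applied = 928 mm.


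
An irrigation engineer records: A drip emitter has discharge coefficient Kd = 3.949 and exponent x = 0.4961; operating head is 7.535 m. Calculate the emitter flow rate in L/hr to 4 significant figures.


Approach: apply the emitter characteristic equation, q = Kd * h^x.
q = 3.949 * 7.535^0.4961 = 10.75 L/hr
Therefore the emitter flow rate = 10.75 L/hr.


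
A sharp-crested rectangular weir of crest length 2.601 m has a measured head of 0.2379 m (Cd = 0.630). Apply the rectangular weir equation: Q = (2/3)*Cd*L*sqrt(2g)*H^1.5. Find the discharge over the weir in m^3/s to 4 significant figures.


Q = (2/3)*0.630*2.601*sqrt(2*9.81)*0.2379^1.5 = 0.5615 m^3/s
Therefore the discharge over the weir = 0.5615 m^3/s.


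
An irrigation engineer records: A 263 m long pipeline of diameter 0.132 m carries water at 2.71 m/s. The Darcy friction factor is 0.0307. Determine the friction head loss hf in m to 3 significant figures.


Approach: apply the Darcy-Weisbach equation, hf = f*(L/D)*(v^2/(2g)).
hf = 0.0307 * (263/0.132) * (2.71^2 / (2*9.81))
hf = 22.9 m
Therefore the friction head loss hf = 22.9 m.


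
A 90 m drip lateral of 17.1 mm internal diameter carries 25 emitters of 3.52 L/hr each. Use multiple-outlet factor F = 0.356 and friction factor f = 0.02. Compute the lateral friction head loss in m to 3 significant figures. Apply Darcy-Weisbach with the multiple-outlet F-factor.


Approach: apply Darcy-Weisbach with the multiple-outlet F-factor, Q = n*q/(3600*1000) m^3/s; v = Q/A; hf = F*f*(L/D)*(v^2/(2g)).
Q = 25*3.52/(3600*1000) = 2.4444e-05 m^3/s
A = pi*(17.1e-3/2)^2 = 2.2966e-04 m^2, so v = Q/A = 0.10644 m/s
hf = 0.356*0.02*(90/0.0171)*(0.10644^2/(2*9.81)) = 0.0216 m
Therefore the lateral friction head loss = 0.0216 m.


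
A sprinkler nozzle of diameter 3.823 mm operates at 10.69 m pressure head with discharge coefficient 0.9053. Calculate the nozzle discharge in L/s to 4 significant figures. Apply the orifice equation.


Approach: apply the orifice equation, Q = Cd*A*sqrt(2*g*h), A = pi*(d/2)^2.
A = pi*(3.823e-3/2)^2 = 1.14789e-05 m^2
Q = 0.9053 * 1.14789e-05 * sqrt(2*9.81*10.69) * 1000 = 0.1505 L/s
Therefore the nozzle discharge = 0.1505 L/s.


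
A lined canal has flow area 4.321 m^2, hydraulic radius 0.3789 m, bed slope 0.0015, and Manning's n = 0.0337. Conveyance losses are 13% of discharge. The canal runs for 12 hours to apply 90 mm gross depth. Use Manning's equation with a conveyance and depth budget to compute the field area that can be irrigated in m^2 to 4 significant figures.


Approach: apply Manning's equation with a conveyance and depth budget, Q = (1/n)*A*R^(2/3)*S^(1/2); Q_field = Q*(1-loss); Area = Q_field*t/(d/1000).
Step 1 — canal discharge (Manning's equation):
  Q = (1/0.0337) * 4.321 * 0.3789^(2/3) * 0.0015^(1/2) = 2.60026 m^3/s
Step 2 — delivered flow: Q_field = 2.60026*(1 - 13/100) = 2.26222 m^3/s
Step 3 — volume delivered: V = 2.26222 * 12*3600 = 97728.1 m^3
Step 4 — area served: A = V / (depth/1000) = 97728.1 / 0.09 = 1086000 m^2
Therefore the field area that can be irrigated = 1086000 m^2.


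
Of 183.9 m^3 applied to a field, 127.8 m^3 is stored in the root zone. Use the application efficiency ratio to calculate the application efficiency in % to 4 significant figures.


Approach: apply the application efficiency ratio, Ea = (stored/applied)*100.
Ea = (127.8/183.9)*100 = 69.49 %
Therefore the application efficiency = 69.49 %.


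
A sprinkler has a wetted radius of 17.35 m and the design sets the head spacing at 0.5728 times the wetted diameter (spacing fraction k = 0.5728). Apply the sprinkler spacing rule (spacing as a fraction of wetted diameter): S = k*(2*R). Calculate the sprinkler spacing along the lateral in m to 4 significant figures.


S = 0.5728 * (2 * 17.35) = 19.88 m
Therefore the sprinkler spacing along the lateral = 19.88 m.


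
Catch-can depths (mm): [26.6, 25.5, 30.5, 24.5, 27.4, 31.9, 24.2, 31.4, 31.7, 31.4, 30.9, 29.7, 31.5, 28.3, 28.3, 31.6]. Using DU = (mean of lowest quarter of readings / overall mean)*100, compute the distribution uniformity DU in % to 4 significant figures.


sorted lowest 4 of 16: [24.2, 24.5, 25.5, 26.6] -> mean = 25.2000 mm
overall mean = 29.0875 mm
DU = (25.2000/29.0875)*100 = 86.64 %
Therefore the distribution uniformity DU = 86.64 %.


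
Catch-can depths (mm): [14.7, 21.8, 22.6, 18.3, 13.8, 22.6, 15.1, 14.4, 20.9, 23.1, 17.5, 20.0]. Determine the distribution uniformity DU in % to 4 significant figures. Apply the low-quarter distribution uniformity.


Approach: apply the low-quarter distribution uniformity, DU = (mean of lowest quarter of readings / overall mean)*100.
sorted lowest 3 of 12: [13.8, 14.4, 14.7] -> mean = 14.3000 mm
overall mean = 18.7333 mm
DU = (14.3000/18.7333)*100 = 76.33 %
Therefore the distribution uniformity DU = 76.33 %.


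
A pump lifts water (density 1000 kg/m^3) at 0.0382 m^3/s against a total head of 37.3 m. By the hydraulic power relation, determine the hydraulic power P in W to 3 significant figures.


Approach: apply the hydraulic power relation, P = rho*g*Q*H.
P = 1000 * 9.81 * 0.0382 * 37.3 = 14000 W
Therefore the hydraulic power P = 14000 W.


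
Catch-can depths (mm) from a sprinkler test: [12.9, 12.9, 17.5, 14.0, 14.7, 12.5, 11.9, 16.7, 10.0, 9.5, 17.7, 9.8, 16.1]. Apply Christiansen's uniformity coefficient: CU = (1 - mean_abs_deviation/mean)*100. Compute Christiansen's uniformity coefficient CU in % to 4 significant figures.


mean = 13.5538 mm
mean |d_i - mean| = 2.36568 mm
CU = (1 - 2.36568/13.5538)*100 = 82.55 %
Therefore Christiansen's uniformity coefficient CU = 82.55 %.


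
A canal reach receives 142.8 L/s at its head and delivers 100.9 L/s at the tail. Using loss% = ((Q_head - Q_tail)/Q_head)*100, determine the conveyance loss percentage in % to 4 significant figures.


loss = ((142.8 - 100.9)/142.8)*100 = 29.34 %
Therefore the conveyance loss percentage = 29.34 %.


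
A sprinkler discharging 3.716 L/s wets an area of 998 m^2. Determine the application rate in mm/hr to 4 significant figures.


Approach: apply the application rate relation, rate = (Q/A)*3600.
rate = (3.716 / 998) * 3600 = 13.40 mm/hr
Therefore the application rate = 13.40 mm/hr.


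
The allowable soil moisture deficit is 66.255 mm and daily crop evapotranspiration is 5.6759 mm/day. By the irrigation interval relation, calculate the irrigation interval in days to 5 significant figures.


Approach: apply the irrigation interval relation, interval = SMD / ETc.
interval = 66.255 / 5.6759 = 11.673 days
Therefore the irrigation interval = 11.673 days.


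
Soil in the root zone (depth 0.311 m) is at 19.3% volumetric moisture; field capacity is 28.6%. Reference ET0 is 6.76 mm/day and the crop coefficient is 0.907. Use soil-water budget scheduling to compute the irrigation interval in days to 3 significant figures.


Approach: apply soil-water budget scheduling, SMD = (FC-theta)/100*depth*1000; ETc = ET0*Kc; interval = SMD/ETc.
Step 1 — soil moisture deficit:
  SMD = (28.6 - 19.3)/100 * 0.311 * 1000 = 28.923 mm
Step 2 — daily crop ET (ETc = ET0*Kc):
  ETc = 6.76 * 0.907 = 6.1313 mm/day
Step 3 — irrigation interval (SMD/ETc):
  interval = 28.923 / 6.1313 = 4.72 days
Therefore the irrigation interval = 4.72 days.


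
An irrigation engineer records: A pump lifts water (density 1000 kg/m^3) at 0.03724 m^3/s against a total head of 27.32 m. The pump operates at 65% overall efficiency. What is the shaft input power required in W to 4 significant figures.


Approach: apply hydraulic power then efficiency conversion, P = rho*g*Q*H; P_in = P/eta.
Step 1 — hydraulic power (P = rho*g*Q*H):
  P = 1000 * 9.81 * 0.03724 * 27.32 = 9980.66 W
Step 2 — input power: P_in = P/eta = 9980.66 / 0.65 = 15350 W
Therefore the shaft input power required = 15350 W.


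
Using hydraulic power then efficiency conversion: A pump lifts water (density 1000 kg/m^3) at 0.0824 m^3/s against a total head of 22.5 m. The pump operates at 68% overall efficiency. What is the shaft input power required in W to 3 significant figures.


Approach: apply hydraulic power then efficiency conversion, P = rho*g*Q*H; P_in = P/eta.
Step 1 — hydraulic power (P = rho*g*Q*H):
  P = 1000 * 9.81 * 0.0824 * 22.5 = 18188 W
Step 2 — input power: P_in = P/eta = 18188 / 0.68 = 26700 W
Therefore the shaft input power required = 26700 W.


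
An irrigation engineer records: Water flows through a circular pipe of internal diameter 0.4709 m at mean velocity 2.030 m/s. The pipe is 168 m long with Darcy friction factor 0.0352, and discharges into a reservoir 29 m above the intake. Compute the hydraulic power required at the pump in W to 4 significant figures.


Approach: apply continuity + Darcy-Weisbach + hydraulic power, Q = A*v; hf = f*(L/D)*(v^2/(2g)); H = static + hf; P = rho*g*Q*H.
Step 1 — flow rate (continuity, Q = A*v):
  A = pi*(0.4709/2)^2 = 0.174160 m^2
  Q = 0.174160 * 2.030 = 0.353544 m^3/s
Step 2 — friction head loss (Darcy-Weisbach):
  hf = 0.0352 * (168/0.4709) * (2.030^2 / (2*9.81))
  hf = 2.63764 m
Step 3 — total head: H = 29 + 2.63764 = 31.6376 m
Step 4 — hydraulic power (P = rho*g*Q*H):
  P = 1000 * 9.81 * 0.353544 * 31.6376 = 109700 W
Therefore the hydraulic power required at the pump = 109700 W.


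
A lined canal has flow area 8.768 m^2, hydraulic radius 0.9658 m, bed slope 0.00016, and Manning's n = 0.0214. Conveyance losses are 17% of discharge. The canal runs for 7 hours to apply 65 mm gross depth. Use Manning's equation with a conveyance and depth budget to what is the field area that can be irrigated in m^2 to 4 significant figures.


Approach: apply Manning's equation with a conveyance and depth budget, Q = (1/n)*A*R^(2/3)*S^(1/2); Q_field = Q*(1-loss); Area = Q_field*t/(d/1000).
Step 1 — canal discharge (Manning's equation):
  Q = (1/0.0214) * 8.768 * 0.9658^(2/3) * 0.00016^(1/2) = 5.06374 m^3/s
Step 2 — delivered flow: Q_field = 5.06374*(1 - 17/100) = 4.20291 m^3/s
Step 3 — volume delivered: V = 4.20291 * 7*3600 = 105913 m^3
Step 4 — area served: A = V / (depth/1000) = 105913 / 0.065 = 1629000 m^2
Therefore the field area that can be irrigated = 1629000 m^2.


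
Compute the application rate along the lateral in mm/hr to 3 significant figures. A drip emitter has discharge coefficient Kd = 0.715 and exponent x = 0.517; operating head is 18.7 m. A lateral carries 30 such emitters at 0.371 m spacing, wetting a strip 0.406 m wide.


Approach: apply the emitter equation with a lateral mass balance, q = Kd*h^x; Q = n*q; rate = Q/(n*spacing*width).
Step 1 — single emitter flow (q = Kd*h^x):
  q = 0.715 * 18.7^0.517 = 3.2497 L/hr
Step 2 — total lateral flow: Q = 30 * 3.2497 = 97.492 L/hr
Step 3 — wetted area: A = 30 * 0.371 * 0.406 = 4.5188 m^2
Step 4 — application rate: Q/A = 97.492/4.5188 = 21.6 mm/hr
Therefore the application rate along the lateral = 21.6 mm/hr.


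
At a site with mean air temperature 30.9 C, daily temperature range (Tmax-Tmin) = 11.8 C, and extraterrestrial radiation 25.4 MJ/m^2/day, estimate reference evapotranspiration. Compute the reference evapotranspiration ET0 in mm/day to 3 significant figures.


Approach: apply the Hargreaves-Samani method, ET0 = 0.0023*(Tmean+17.8)*sqrt(Tmax-Tmin)*0.408*Ra.
ET0 = 0.0023*(30.9+17.8)*sqrt(11.8)*0.408*25.4 = 3.99 mm/day
Therefore the reference evapotranspiration ET0 = 3.99 mm/day.


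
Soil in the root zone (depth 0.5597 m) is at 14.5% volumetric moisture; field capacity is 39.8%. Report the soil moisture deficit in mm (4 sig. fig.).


Approach: apply the soil moisture deficit relation, SMD = (FC - theta)/100 * depth * 1000.
SMD = (39.8 - 14.5)/100 * 0.5597 * 1000 = 141.6 mm
Therefore the soil moisture deficit = 141.6 mm.


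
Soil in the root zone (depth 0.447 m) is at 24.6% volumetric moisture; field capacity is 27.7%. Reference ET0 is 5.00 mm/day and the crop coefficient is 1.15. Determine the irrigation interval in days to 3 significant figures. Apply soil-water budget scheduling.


Approach: apply soil-water budget scheduling, SMD = (FC-theta)/100*depth*1000; ETc = ET0*Kc; interval = SMD/ETc.
Step 1 — soil moisture deficit:
  SMD = (27.7 - 24.6)/100 * 0.447 * 1000 = 13.857 mm
Step 2 — daily crop ET (ETc = ET0*Kc):
  ETc = 5.00 * 1.15 = 5.7500 mm/day
Step 3 — irrigation interval (SMD/ETc):
  interval = 13.857 / 5.7500 = 2.41 days
Therefore the irrigation interval = 2.41 days.


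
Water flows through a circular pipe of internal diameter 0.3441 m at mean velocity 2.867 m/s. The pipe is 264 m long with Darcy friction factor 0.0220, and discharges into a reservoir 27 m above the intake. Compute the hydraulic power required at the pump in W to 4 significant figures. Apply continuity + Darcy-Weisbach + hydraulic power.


Approach: apply continuity + Darcy-Weisbach + hydraulic power, Q = A*v; hf = f*(L/D)*(v^2/(2g)); H = static + hf; P = rho*g*Q*H.
Step 1 — flow rate (continuity, Q = A*v):
  A = pi*(0.3441/2)^2 = 0.0929949 m^2
  Q = 0.0929949 * 2.867 = 0.266616 m^3/s
Step 2 — friction head loss (Darcy-Weisbach):
  hf = 0.0220 * (264/0.3441) * (2.867^2 / (2*9.81))
  hf = 7.07128 m
Step 3 — total head: H = 27 + 7.07128 = 34.0713 m
Step 4 — hydraulic power (P = rho*g*Q*H):
  P = 1000 * 9.81 * 0.266616 * 34.0713 = 89110 W
Therefore the hydraulic power required at the pump = 89110 W.


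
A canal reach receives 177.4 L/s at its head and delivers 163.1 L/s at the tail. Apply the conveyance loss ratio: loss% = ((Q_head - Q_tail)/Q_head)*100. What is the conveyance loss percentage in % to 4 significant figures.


loss = ((177.4 - 163.1)/177.4)*100 = 8.061 %
Therefore the conveyance loss percentage = 8.061 %.


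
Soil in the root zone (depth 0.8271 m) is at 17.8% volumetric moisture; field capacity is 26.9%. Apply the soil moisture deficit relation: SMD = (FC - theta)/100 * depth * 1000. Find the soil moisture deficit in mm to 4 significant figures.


SMD = (26.9 - 17.8)/100 * 0.8271 * 1000 = 75.27 mm
Therefore the soil moisture deficit = 75.27 mm.


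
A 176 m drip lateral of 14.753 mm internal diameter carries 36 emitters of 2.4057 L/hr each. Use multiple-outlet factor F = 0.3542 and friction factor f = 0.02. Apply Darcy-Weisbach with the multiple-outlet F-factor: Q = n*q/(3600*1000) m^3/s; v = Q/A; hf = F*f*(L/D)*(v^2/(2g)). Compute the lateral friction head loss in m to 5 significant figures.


Q = 36*2.4057/(3600*1000) = 2.405700e-05 m^3/s
A = pi*(14.753e-3/2)^2 = 1.709427e-04 m^2, so v = Q/A = 0.1407314 m/s
hf = 0.3542*0.02*(176/0.014753)*(0.1407314^2/(2*9.81)) = 0.085309 m
Therefore the lateral friction head loss = 0.085309 m.


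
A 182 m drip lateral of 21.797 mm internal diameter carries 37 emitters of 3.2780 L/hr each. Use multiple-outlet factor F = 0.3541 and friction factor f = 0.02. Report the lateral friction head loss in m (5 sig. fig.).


Approach: apply Darcy-Weisbach with the multiple-outlet F-factor, Q = n*q/(3600*1000) m^3/s; v = Q/A; hf = F*f*(L/D)*(v^2/(2g)).
Q = 37*3.2780/(3600*1000) = 3.369056e-05 m^3/s
A = pi*(21.797e-3/2)^2 = 3.731499e-04 m^2, so v = Q/A = 0.09028692 m/s
hf = 0.3541*0.02*(182/0.021797)*(0.09028692^2/(2*9.81)) = 0.024569 m
Therefore the lateral friction head loss = 0.024569 m.


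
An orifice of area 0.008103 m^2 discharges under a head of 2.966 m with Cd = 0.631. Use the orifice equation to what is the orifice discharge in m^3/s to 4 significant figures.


Approach: apply the orifice equation, Q = Cd*A*sqrt(2*g*h).
Q = 0.631 * 0.008103 * sqrt(2*9.81*2.966) = 0.03900 m^3/s
Therefore the orifice discharge = 0.03900 m^3/s.


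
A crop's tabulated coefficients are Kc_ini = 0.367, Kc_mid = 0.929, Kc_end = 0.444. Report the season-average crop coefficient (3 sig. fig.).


Approach: apply a simple seasonal average, Kc_avg = (Kc_ini + Kc_mid + Kc_end)/3.
Kc_avg = (0.367 + 0.929 + 0.444)/3 = 0.580
Therefore the season-average crop coefficient = 0.580.


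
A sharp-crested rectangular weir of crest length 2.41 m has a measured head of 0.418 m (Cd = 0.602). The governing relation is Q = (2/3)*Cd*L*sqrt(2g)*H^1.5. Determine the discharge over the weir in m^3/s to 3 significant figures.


Q = (2/3)*0.602*2.41*sqrt(2*9.81)*0.418^1.5 = 1.16 m^3/s
Therefore the discharge over the weir = 1.16 m^3/s.


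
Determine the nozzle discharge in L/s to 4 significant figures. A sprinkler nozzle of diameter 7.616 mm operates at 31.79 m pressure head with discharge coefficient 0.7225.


Approach: apply the orifice equation, Q = Cd*A*sqrt(2*g*h), A = pi*(d/2)^2.
A = pi*(7.616e-3/2)^2 = 4.55558e-05 m^2
Q = 0.7225 * 4.55558e-05 * sqrt(2*9.81*31.79) * 1000 = 0.8220 L/s
Therefore the nozzle discharge = 0.8220 L/s.


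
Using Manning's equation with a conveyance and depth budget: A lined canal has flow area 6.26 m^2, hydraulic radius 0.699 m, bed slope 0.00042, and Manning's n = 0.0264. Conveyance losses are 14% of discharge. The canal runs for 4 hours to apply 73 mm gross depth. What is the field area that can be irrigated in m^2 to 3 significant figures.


Approach: apply Manning's equation with a conveyance and depth budget, Q = (1/n)*A*R^(2/3)*S^(1/2); Q_field = Q*(1-loss); Area = Q_field*t/(d/1000).
Step 1 — canal discharge (Manning's equation):
  Q = (1/0.0264) * 6.26 * 0.699^(2/3) * 0.00042^(1/2) = 3.8275 m^3/s
Step 2 — delivered flow: Q_field = 3.8275*(1 - 14/100) = 3.2916 m^3/s
Step 3 — volume delivered: V = 3.2916 * 4*3600 = 47400 m^3
Step 4 — area served: A = V / (depth/1000) = 47400 / 0.073 = 649000 m^2
Therefore the field area that can be irrigated = 649000 m^2.


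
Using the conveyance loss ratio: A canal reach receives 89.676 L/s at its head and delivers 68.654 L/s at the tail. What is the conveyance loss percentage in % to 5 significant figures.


Approach: apply the conveyance loss ratio, loss% = ((Q_head - Q_tail)/Q_head)*100.
loss = ((89.676 - 68.654)/89.676)*100 = 23.442 %
Therefore the conveyance loss percentage = 23.442 %.


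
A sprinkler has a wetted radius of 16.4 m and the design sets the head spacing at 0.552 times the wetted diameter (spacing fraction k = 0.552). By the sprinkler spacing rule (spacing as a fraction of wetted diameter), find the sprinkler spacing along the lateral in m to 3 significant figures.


Approach: apply the sprinkler spacing rule (spacing as a fraction of wetted diameter), S = k*(2*R).
S = 0.552 * (2 * 16.4) = 18.1 m
Therefore the sprinkler spacing along the lateral = 18.1 m.


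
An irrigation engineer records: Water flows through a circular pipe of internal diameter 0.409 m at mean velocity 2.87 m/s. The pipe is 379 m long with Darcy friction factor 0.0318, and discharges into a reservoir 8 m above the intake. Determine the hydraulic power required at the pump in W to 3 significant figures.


Approach: apply continuity + Darcy-Weisbach + hydraulic power, Q = A*v; hf = f*(L/D)*(v^2/(2g)); H = static + hf; P = rho*g*Q*H.
Step 1 — flow rate (continuity, Q = A*v):
  A = pi*(0.409/2)^2 = 0.13138 m^2
  Q = 0.13138 * 2.87 = 0.37707 m^3/s
Step 2 — friction head loss (Darcy-Weisbach):
  hf = 0.0318 * (379/0.409) * (2.87^2 / (2*9.81))
  hf = 12.371 m
Step 3 — total head: H = 8 + 12.371 = 20.371 m
Step 4 — hydraulic power (P = rho*g*Q*H):
  P = 1000 * 9.81 * 0.37707 * 20.371 = 75400 W
Therefore the hydraulic power required at the pump = 75400 W.


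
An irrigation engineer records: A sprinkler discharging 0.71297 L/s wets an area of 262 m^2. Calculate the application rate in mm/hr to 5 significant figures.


Approach: apply the application rate relation, rate = (Q/A)*3600.
rate = (0.71297 / 262) * 3600 = 9.7965 mm/hr
Therefore the application rate = 9.7965 mm/hr.


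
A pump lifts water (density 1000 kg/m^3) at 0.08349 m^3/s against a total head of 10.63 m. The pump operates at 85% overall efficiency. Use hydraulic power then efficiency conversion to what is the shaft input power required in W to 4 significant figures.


Approach: apply hydraulic power then efficiency conversion, P = rho*g*Q*H; P_in = P/eta.
Step 1 — hydraulic power (P = rho*g*Q*H):
  P = 1000 * 9.81 * 0.08349 * 10.63 = 8706.36 W
Step 2 — input power: P_in = P/eta = 8706.36 / 0.85 = 10240 W
Therefore the shaft input power required = 10240 W.


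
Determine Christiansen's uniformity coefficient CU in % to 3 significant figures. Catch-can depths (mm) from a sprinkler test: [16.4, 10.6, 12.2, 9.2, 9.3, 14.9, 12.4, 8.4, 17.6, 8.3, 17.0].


Approach: apply Christiansen's uniformity coefficient, CU = (1 - mean_abs_deviation/mean)*100.
mean = 12.391 mm
mean |d_i - mean| = 2.9719 mm
CU = (1 - 2.9719/12.391)*100 = 76.0 %
Therefore Christiansen's uniformity coefficient CU = 76.0 %.


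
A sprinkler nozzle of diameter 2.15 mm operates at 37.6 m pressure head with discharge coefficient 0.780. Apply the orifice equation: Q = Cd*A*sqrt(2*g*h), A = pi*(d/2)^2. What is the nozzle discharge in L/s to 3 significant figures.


A = pi*(2.15e-3/2)^2 = 3.6305e-06 m^2
Q = 0.780 * 3.6305e-06 * sqrt(2*9.81*37.6) * 1000 = 0.0769 L/s
Therefore the nozzle discharge = 0.0769 L/s.


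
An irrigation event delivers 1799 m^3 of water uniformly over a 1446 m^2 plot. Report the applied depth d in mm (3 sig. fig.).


Approach: apply depth from volume over area, d = (V/A)*1000.
d = (1799 / 1446) * 1000 = 1240 mm
Therefore the applied depth d = 1240 mm.


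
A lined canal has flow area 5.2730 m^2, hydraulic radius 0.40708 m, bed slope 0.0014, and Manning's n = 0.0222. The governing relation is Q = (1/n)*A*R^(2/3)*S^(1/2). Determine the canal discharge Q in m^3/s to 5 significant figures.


Q = (1/0.0222) * 5.2730 * 0.40708^(2/3) * 0.0014^(1/2) = 4.8815 m^3/s
Therefore the canal discharge Q = 4.8815 m^3/s.


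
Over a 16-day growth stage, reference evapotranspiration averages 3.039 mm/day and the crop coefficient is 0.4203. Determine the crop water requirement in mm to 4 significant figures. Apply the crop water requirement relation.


Approach: apply the crop water requirement relation, CWR = ET0 * Kc * days.
CWR = 3.039 * 0.4203 * 16 = 20.44 mm
Therefore the crop water requirement = 20.44 mm.


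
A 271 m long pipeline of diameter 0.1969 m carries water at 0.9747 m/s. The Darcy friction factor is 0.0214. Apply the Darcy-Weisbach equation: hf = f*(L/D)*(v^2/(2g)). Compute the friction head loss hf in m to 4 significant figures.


hf = 0.0214 * (271/0.1969) * (0.9747^2 / (2*9.81))
hf = 1.426 m
Therefore the friction head loss hf = 1.426 m.


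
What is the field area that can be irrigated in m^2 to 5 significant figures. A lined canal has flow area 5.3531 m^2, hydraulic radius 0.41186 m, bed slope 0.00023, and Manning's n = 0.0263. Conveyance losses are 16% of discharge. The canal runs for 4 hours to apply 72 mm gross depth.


Approach: apply Manning's equation with a conveyance and depth budget, Q = (1/n)*A*R^(2/3)*S^(1/2); Q_field = Q*(1-loss); Area = Q_field*t/(d/1000).
Step 1 — canal discharge (Manning's equation):
  Q = (1/0.0263) * 5.3531 * 0.41186^(2/3) * 0.00023^(1/2) = 1.708756 m^3/s
Step 2 — delivered flow: Q_field = 1.708756*(1 - 16/100) = 1.435355 m^3/s
Step 3 — volume delivered: V = 1.435355 * 4*3600 = 20669.11 m^3
Step 4 — area served: A = V / (depth/1000) = 20669.11 / 0.072 = 287070 m^2
Therefore the field area that can be irrigated = 287070 m^2.


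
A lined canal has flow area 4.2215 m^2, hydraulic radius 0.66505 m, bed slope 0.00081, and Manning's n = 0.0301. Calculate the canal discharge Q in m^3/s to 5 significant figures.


Approach: apply Manning's equation, Q = (1/n)*A*R^(2/3)*S^(1/2).
Q = (1/0.0301) * 4.2215 * 0.66505^(2/3) * 0.00081^(1/2) = 3.0412 m^3/s
Therefore the canal discharge Q = 3.0412 m^3/s.


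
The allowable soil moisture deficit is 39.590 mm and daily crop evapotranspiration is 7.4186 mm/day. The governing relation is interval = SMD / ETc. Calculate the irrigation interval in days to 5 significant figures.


interval = 39.590 / 7.4186 = 5.3366 days
Therefore the irrigation interval = 5.3366 days.


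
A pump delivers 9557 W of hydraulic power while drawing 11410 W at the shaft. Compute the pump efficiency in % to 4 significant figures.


Approach: apply the efficiency ratio, eta = (P_out/P_in)*100.
eta = (9557 / 11410) * 100 = 83.76 %
Therefore the pump efficiency = 83.76 %.


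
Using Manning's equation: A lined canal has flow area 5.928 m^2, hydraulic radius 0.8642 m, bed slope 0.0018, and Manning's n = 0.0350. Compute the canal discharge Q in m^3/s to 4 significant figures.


Approach: apply Manning's equation, Q = (1/n)*A*R^(2/3)*S^(1/2).
Q = (1/0.0350) * 5.928 * 0.8642^(2/3) * 0.0018^(1/2) = 6.520 m^3/s
Therefore the canal discharge Q = 6.520 m^3/s.


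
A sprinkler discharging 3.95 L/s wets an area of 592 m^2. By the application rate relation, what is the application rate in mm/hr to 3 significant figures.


Approach: apply the application rate relation, rate = (Q/A)*3600.
rate = (3.95 / 592) * 3600 = 24.0 mm/hr
Therefore the application rate = 24.0 mm/hr.


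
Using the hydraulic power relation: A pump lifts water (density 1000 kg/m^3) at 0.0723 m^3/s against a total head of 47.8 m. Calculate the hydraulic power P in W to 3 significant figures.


Approach: apply the hydraulic power relation, P = rho*g*Q*H.
P = 1000 * 9.81 * 0.0723 * 47.8 = 33900 W
Therefore the hydraulic power P = 33900 W.


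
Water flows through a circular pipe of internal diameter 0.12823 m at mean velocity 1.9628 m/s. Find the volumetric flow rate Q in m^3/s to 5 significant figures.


Approach: apply the continuity equation for pipe flow, Q = A * v with A = pi*(D/2)^2.
A = pi*(0.12823/2)^2 = 0.01291425 m^2
Q = 0.01291425 * 1.9628 = 0.025348 m^3/s
Therefore the volumetric flow rate Q = 0.025348 m^3/s.


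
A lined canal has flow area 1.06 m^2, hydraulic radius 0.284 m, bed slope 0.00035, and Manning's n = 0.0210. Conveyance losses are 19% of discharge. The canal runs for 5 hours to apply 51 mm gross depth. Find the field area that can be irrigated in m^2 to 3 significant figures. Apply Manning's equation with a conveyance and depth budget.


Approach: apply Manning's equation with a conveyance and depth budget, Q = (1/n)*A*R^(2/3)*S^(1/2); Q_field = Q*(1-loss); Area = Q_field*t/(d/1000).
Step 1 — canal discharge (Manning's equation):
  Q = (1/0.0210) * 1.06 * 0.284^(2/3) * 0.00035^(1/2) = 0.40801 m^3/s
Step 2 — delivered flow: Q_field = 0.40801*(1 - 19/100) = 0.33048 m^3/s
Step 3 — volume delivered: V = 0.33048 * 5*3600 = 5948.7 m^3
Step 4 — area served: A = V / (depth/1000) = 5948.7 / 0.051 = 117000 m^2
Therefore the field area that can be irrigated = 117000 m^2.


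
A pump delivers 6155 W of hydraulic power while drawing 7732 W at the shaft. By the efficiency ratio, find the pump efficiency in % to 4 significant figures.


Approach: apply the efficiency ratio, eta = (P_out/P_in)*100.
eta = (6155 / 7732) * 100 = 79.60 %
Therefore the pump efficiency = 79.60 %.


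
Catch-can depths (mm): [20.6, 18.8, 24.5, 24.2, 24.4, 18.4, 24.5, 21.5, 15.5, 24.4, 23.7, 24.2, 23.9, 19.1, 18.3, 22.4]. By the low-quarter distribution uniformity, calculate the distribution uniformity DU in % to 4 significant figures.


Approach: apply the low-quarter distribution uniformity, DU = (mean of lowest quarter of readings / overall mean)*100.
sorted lowest 4 of 16: [15.5, 18.3, 18.4, 18.8] -> mean = 17.7500 mm
overall mean = 21.7750 mm
DU = (17.7500/21.7750)*100 = 81.52 %
Therefore the distribution uniformity DU = 81.52 %.


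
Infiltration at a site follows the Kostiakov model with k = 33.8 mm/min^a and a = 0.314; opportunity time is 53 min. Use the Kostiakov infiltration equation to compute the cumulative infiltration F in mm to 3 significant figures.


Approach: apply the Kostiakov infiltration equation, F = k*t^a.
F = 33.8 * 53^0.314 = 118 mm
Therefore the cumulative infiltration F = 118 mm.


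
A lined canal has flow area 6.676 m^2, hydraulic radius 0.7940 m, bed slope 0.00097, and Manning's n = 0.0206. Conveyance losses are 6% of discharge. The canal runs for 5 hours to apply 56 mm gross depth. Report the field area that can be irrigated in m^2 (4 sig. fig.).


Approach: apply Manning's equation with a conveyance and depth budget, Q = (1/n)*A*R^(2/3)*S^(1/2); Q_field = Q*(1-loss); Area = Q_field*t/(d/1000).
Step 1 — canal discharge (Manning's equation):
  Q = (1/0.0206) * 6.676 * 0.7940^(2/3) * 0.00097^(1/2) = 8.65463 m^3/s
Step 2 — delivered flow: Q_field = 8.65463*(1 - 6/100) = 8.13535 m^3/s
Step 3 — volume delivered: V = 8.13535 * 5*3600 = 146436 m^3
Step 4 — area served: A = V / (depth/1000) = 146436 / 0.056 = 2615000 m^2
Therefore the field area that can be irrigated = 2615000 m^2.


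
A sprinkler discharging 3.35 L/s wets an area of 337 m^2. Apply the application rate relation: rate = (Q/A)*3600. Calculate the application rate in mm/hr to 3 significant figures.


rate = (3.35 / 337) * 3600 = 35.8 mm/hr
Therefore the application rate = 35.8 mm/hr.


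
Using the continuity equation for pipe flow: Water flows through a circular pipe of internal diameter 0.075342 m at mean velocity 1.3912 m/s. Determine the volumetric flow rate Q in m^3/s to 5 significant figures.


Approach: apply the continuity equation for pipe flow, Q = A * v with A = pi*(D/2)^2.
A = pi*(0.075342/2)^2 = 0.004458247 m^2
Q = 0.004458247 * 1.3912 = 0.0062023 m^3/s
Therefore the volumetric flow rate Q = 0.0062023 m^3/s.


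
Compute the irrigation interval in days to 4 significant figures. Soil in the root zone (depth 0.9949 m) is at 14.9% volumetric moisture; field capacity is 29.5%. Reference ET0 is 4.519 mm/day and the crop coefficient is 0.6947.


Approach: apply soil-water budget scheduling, SMD = (FC-theta)/100*depth*1000; ETc = ET0*Kc; interval = SMD/ETc.
Step 1 — soil moisture deficit:
  SMD = (29.5 - 14.9)/100 * 0.9949 * 1000 = 145.255 mm
Step 2 — daily crop ET (ETc = ET0*Kc):
  ETc = 4.519 * 0.6947 = 3.13935 mm/day
Step 3 — irrigation interval (SMD/ETc):
  interval = 145.255 / 3.13935 = 46.27 days
Therefore the irrigation interval = 46.27 days.


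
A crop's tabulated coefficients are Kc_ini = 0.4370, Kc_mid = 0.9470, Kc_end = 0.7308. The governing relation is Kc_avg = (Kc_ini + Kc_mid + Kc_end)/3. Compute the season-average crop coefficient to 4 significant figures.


Kc_avg = (0.4370 + 0.9470 + 0.7308)/3 = 0.7049
Therefore the season-average crop coefficient = 0.7049.


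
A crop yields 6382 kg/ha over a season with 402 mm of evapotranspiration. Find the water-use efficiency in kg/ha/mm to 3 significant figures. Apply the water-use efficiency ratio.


Approach: apply the water-use efficiency ratio, WUE = yield/ET.
WUE = 6382 / 402 = 15.9 kg/ha/mm
Therefore the water-use efficiency = 15.9 kg/ha/mm.


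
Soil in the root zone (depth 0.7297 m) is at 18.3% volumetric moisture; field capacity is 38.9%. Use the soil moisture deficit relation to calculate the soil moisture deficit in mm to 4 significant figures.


Approach: apply the soil moisture deficit relation, SMD = (FC - theta)/100 * depth * 1000.
SMD = (38.9 - 18.3)/100 * 0.7297 * 1000 = 150.3 mm
Therefore the soil moisture deficit = 150.3 mm.


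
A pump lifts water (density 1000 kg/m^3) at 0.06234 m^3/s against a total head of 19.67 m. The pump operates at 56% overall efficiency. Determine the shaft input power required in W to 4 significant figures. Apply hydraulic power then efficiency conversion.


Approach: apply hydraulic power then efficiency conversion, P = rho*g*Q*H; P_in = P/eta.
Step 1 — hydraulic power (P = rho*g*Q*H):
  P = 1000 * 9.81 * 0.06234 * 19.67 = 12029.3 W
Step 2 — input power: P_in = P/eta = 12029.3 / 0.56 = 21480 W
Therefore the shaft input power required = 21480 W.


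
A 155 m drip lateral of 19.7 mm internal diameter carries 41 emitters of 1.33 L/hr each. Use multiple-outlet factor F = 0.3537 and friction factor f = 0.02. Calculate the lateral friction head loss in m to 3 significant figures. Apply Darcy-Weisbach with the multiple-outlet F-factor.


Approach: apply Darcy-Weisbach with the multiple-outlet F-factor, Q = n*q/(3600*1000) m^3/s; v = Q/A; hf = F*f*(L/D)*(v^2/(2g)).
Q = 41*1.33/(3600*1000) = 1.5147e-05 m^3/s
A = pi*(19.7e-3/2)^2 = 3.0481e-04 m^2, so v = Q/A = 0.049695 m/s
hf = 0.3537*0.02*(155/0.0197)*(0.049695^2/(2*9.81)) = 0.00701 m
Therefore the lateral friction head loss = 0.00701 m.


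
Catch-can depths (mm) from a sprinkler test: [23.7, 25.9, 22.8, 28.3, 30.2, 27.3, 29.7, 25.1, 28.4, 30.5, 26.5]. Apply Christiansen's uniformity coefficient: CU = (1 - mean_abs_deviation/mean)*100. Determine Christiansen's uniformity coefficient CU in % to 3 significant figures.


mean = 27.127 mm
mean |d_i - mean| = 2.1157 mm
CU = (1 - 2.1157/27.127)*100 = 92.2 %
Therefore Christiansen's uniformity coefficient CU = 92.2 %.


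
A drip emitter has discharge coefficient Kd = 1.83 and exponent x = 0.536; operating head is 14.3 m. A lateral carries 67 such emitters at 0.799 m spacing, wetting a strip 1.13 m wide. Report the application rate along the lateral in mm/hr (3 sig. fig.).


Approach: apply the emitter equation with a lateral mass balance, q = Kd*h^x; Q = n*q; rate = Q/(n*spacing*width).
Step 1 — single emitter flow (q = Kd*h^x):
  q = 1.83 * 14.3^0.536 = 7.6157 L/hr
Step 2 — total lateral flow: Q = 67 * 7.6157 = 510.25 L/hr
Step 3 — wetted area: A = 67 * 0.799 * 1.13 = 60.492 m^2
Step 4 — application rate: Q/A = 510.25/60.492 = 8.44 mm/hr
Therefore the application rate along the lateral = 8.44 mm/hr.


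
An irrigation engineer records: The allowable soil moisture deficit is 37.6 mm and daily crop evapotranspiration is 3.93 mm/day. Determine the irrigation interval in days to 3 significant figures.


Approach: apply the irrigation interval relation, interval = SMD / ETc.
interval = 37.6 / 3.93 = 9.57 days
Therefore the irrigation interval = 9.57 days.


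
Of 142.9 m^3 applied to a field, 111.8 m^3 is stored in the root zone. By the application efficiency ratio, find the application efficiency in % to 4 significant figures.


Approach: apply the application efficiency ratio, Ea = (stored/applied)*100.
Ea = (111.8/142.9)*100 = 78.24 %
Therefore the application efficiency = 78.24 %.
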